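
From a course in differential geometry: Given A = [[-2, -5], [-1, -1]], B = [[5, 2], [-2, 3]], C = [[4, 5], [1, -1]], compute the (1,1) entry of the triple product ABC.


(ABC)_{11} = sum_m (AB)_{1m} C_{m1}. First compute row 1 of AB.
(AB)_{11} = -2*5 + -5*-2 = 0
(AB)_{12} = -2*2 + -5*3 = -19
Now contract with column 1 of C:
(AB)_{11} * C_{11} = 0 * 4 = 0
(AB)_{12} * C_{21} = -19 * 1 = -19
(ABC)_{11} = 0 + -19 = -19

-19


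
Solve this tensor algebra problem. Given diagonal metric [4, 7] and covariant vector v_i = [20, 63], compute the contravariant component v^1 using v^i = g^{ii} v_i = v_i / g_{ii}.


To raise an index with a diagonal metric: v^i = v_i / g_{ii}.
For index 1: v_1 = 20, g_{11} = 4
v^1 = 20 / 4 = 5

5


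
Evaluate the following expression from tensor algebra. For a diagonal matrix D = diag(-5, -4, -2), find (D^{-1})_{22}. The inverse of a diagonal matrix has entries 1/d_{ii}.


For a diagonal matrix, the inverse has entries (D^{-1})_{ii} = 1/d_{ii}.
The diagonal entries are: d_{11} = -5, d_{22} = -4, d_{33} = -2
We need (D^{-1})_{22} = 1/d_{22} = 1/-4 = -1/4

-1/4


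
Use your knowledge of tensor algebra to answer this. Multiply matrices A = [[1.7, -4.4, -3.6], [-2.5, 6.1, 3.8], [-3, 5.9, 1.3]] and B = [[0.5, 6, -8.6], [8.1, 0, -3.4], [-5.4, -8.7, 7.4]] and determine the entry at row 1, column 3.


(AB)_{ij} = sum_k A_{ik} B_{kj}.
For i=1, j=3:
A_{11} * B_{13} = 1.7 * -8.6 = -14.62
A_{12} * B_{23} = -4.4 * -3.4 = 14.96
A_{13} * B_{33} = -3.6 * 7.4 = -26.64
Sum = -14.62 + 14.96 + -26.64 = -26.3

-26.3


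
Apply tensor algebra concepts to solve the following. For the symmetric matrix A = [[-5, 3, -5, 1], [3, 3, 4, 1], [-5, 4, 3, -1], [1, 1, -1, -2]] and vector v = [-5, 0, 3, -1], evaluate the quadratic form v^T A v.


First compute Av:
(Av)_1 = -5*-5 + 3*0 + -5*3 + 1*-1 = 9
(Av)_2 = 3*-5 + 3*0 + 4*3 + 1*-1 = -4
(Av)_3 = -5*-5 + 4*0 + 3*3 + -1*-1 = 35
(Av)_4 = 1*-5 + 1*0 + -1*3 + -2*-1 = -6
Av = [9, -4, 35, -6]
Then v^T (Av) = -5*9 + 0*-4 + 3*35 + -1*-6
= -45 + 0 + 105 + 6 = 66

66


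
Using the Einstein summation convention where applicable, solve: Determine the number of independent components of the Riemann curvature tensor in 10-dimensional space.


The Riemann tensor in d dimensions has d^2(d^2 - 1)/12 independent components.
d = 10, so d^2 = 100
d^2 - 1 = 99
d^2(d^2 - 1) = 100 * 99 = 9900
Divide by 12: 9900 / 12 = 825

825


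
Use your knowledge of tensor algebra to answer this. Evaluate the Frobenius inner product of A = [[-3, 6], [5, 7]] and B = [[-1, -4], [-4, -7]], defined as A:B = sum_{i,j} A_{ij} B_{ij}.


A:B = sum over all i,j of A_{ij} * B_{ij}.
Row 1: -3*-1=3, 6*-4=-24 => row sum = -21
Row 2: 5*-4=-20, 7*-7=-49 => row sum = -69
Total = -21 + -69 = -90

-90


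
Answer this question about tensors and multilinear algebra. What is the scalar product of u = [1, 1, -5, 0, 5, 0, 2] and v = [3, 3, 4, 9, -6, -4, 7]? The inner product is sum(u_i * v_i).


The inner product u . v = sum of u_i * v_i.
Term-by-term: 1 * 3, 1 * 3, -5 * 4, 0 * 9, 5 * -6, 0 * -4, 2 * 7
Products: 3, 3, -20, 0, -30, 0, 14
Sum = 3 + 3 + -20 + 0 + -30 + 0 + 14 = -30

-30


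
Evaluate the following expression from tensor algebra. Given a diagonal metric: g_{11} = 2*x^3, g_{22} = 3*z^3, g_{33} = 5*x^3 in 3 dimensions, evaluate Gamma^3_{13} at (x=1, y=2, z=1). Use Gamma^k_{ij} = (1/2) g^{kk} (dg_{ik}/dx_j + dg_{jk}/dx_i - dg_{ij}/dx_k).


For a diagonal metric, Gamma^k_{ij} = (1/2) g^{kk} (dg_{ik}/dx_j + dg_{jk}/dx_i - dg_{ij}/dx_k).
The metric is diagonal, so g_{ab} = 0 for a != b.
At the given point: g_{11} = 2, g_{22} = 3, g_{33} = 5
g^{33} = 1/5
dg_{13}/dx_3 = 0 (off-diagonal)
dg_{33}/dx_1 = dg_{33}/dx_1 = 15
dg_{13}/dx_3 = 0 (off-diagonal)
Numerator = 0 + 15 - 0 = 15
Gamma^3_{13} = 15 / (2 * 5) = 3/2

3/2


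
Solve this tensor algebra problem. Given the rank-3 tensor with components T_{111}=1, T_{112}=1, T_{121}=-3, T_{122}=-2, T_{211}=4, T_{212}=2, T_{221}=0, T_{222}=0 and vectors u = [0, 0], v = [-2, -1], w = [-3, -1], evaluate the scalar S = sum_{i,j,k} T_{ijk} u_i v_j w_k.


S = sum over i,j,k of T_{ijk} u_i v_j w_k. Expanding all 8 terms:
T_{111}*u_1*v_1*w_1 = 1*0*-2*-3 = 0  (running total: 0)
T_{112}*u_1*v_1*w_2 = 1*0*-2*-1 = 0  (running total: 0)
T_{121}*u_1*v_2*w_1 = -3*0*-1*-3 = 0  (running total: 0)
T_{122}*u_1*v_2*w_2 = -2*0*-1*-1 = 0  (running total: 0)
T_{211}*u_2*v_1*w_1 = 4*0*-2*-3 = 0  (running total: 0)
T_{212}*u_2*v_1*w_2 = 2*0*-2*-1 = 0  (running total: 0)
T_{221}*u_2*v_2*w_1 = 0*0*-1*-3 = 0  (running total: 0)
T_{222}*u_2*v_2*w_2 = 0*0*-1*-1 = 0  (running total: 0)
S = 0

0


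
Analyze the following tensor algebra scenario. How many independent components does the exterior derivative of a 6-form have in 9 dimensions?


The exterior derivative of a p-form is a (p+1)-form.
Its number of independent components is C(n, p+1).
n = 9, p+1 = 7
C(9, 7) = 36

36


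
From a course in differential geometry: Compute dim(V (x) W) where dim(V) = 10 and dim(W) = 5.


The dimension of a tensor product is the product of dimensions.
dim(V) = 10, dim(W) = 5
dim(V (x) W) = 10 * 5 = 50

50


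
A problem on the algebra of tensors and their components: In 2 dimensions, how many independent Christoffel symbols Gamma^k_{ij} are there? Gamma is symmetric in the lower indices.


Christoffel symbols Gamma^k_{ij} are symmetric in i,j, so there are d * d(d+1)/2 independent symbols.
d = 2
d(d+1)/2 = 2 * 3 / 2 = 3
Total = 2 * 3 = 6

6


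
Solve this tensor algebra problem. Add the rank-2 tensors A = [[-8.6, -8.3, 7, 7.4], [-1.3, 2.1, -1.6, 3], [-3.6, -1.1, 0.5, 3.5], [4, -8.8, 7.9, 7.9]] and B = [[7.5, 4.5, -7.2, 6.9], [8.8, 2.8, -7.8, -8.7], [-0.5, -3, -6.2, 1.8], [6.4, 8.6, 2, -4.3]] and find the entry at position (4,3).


Tensor addition is component-wise: (A + B)_{ij} = A_{ij} + B_{ij}.
A_{43} = 7.9
B_{43} = 2
(A + B)_{43} = 7.9 + 2 = 9.9

9.9


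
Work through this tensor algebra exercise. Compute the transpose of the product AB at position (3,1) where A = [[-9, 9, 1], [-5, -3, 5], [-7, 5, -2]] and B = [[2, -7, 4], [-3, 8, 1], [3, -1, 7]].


(AB)^T_{ij} = (AB)_{ji} = sum_k A_{jk} B_{ki}.
For i=3, j=1 we need (AB)_{13}:
A_{11} * B_{13} = -9 * 4 = -36
A_{12} * B_{23} = 9 * 1 = 9
A_{13} * B_{33} = 1 * 7 = 7
Sum = -36 + 9 + 7 = -20

-20


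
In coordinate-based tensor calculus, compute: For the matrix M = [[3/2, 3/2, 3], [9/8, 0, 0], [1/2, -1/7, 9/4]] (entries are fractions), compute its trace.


The trace is the sum of diagonal entries.
Diagonal: M[1,1] = 3/2, M[2,2] = 0, M[3,3] = 9/4
Tr(M) = 3/2 + 0 + 9/4
Computing step by step:
After adding M[1,1]: 3/2
After adding M[2,2]: 3/2
After adding M[3,3]: 15/4
Tr(M) = 15/4

15/4


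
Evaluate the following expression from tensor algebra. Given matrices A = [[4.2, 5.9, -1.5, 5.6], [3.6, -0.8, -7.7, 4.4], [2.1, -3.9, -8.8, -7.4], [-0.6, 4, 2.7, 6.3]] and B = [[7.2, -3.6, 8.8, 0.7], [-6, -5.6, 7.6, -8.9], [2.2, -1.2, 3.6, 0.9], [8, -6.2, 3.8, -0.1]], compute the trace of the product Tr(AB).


Tr(AB) = sum_i (AB)_{ii} where (AB)_{ii} = sum_k A_{ik} B_{ki}.
(AB)_{11} = 4.2*7.2 + 5.9*-6 + -1.5*2.2 + 5.6*8 = 36.34
(AB)_{22} = 3.6*-3.6 + -0.8*-5.6 + -7.7*-1.2 + 4.4*-6.2 = -26.52
(AB)_{33} = 2.1*8.8 + -3.9*7.6 + -8.8*3.6 + -7.4*3.8 = -70.96
(AB)_{44} = -0.6*0.7 + 4*-8.9 + 2.7*0.9 + 6.3*-0.1 = -34.22
Tr(AB) = 36.34 + -26.52 + -70.96 + -34.22 = -95.36

-95.36


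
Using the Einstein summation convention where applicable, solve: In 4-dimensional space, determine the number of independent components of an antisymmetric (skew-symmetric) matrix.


An antisymmetric rank-2 tensor satisfies A_{ij} = -A_{ji}, so diagonal entries are zero.
The independent components are the upper-triangular entries: C(n, 2) = n(n-1)/2.
n = 4
C(4, 2) = 4 * 3 / 2 = 12 / 2 = 6

6


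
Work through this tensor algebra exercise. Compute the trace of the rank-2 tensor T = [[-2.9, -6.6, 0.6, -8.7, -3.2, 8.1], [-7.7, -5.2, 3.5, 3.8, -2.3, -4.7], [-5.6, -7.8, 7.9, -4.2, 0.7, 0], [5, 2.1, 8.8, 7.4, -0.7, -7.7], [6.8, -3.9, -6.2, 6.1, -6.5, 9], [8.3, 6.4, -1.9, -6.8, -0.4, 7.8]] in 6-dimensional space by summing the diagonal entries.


The contraction (trace) of a rank-2 tensor is the sum of its diagonal elements.
Diagonal entries: A[1,1] = -2.9, A[2,2] = -5.2, A[3,3] = 7.9, A[4,4] = 7.4, A[5,5] = -6.5, A[6,6] = 7.8
Tr(A) = -2.9 + -5.2 + 7.9 + 7.4 + -6.5 + 7.8 = 8.5

8.5


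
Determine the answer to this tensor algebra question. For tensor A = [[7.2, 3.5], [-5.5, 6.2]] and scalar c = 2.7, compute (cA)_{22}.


Scalar multiplication: (cA)_{ij} = c * A_{ij}.
c = 2.7
A_{22} = 6.2
(cA)_{22} = 2.7 * 6.2 = 16.74

16.74


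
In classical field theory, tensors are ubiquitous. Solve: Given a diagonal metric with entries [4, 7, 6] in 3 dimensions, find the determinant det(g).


For a diagonal metric, the determinant is the product of diagonal entries.
Diagonal entries: 4, 7, 6
det(g) = 4 * 7 * 6 = 168

168


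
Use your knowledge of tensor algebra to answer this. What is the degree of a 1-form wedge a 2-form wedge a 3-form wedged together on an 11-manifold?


The degree of a wedge product is the sum of the degrees of the individual forms.
Degrees: 1, 2, 3
Total degree = 1 + 2 + 3 = 6

6


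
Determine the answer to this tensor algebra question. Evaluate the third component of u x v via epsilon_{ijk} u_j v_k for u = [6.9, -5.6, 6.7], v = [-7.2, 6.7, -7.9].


(u x v)_3 = sum_{j,k} epsilon_{3jk} u_j v_k. Only permutations of (1,2,3) contribute; the two non-zero terms are:
eps_{312} u_1 v_2 = 1 * 6.9 * 6.7 = 46.23
eps_{321} u_2 v_1 = -1 * -5.6 * -7.2 = -40.32
(u x v)_3 = 5.91

5.91


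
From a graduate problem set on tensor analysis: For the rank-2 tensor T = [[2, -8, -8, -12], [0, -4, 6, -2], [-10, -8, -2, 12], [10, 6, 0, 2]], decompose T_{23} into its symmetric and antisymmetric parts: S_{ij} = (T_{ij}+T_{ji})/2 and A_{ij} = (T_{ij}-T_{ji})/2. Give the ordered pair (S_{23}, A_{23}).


T_{23} = 6
T_{32} = -8
S_{23} = (6 + -8)/2 = -2/2 = -1
A_{23} = (6 - -8)/2 = 14/2 = 7
Check: S + A = -1 + 7 = 6 = T_{23}.

(-1, 7)


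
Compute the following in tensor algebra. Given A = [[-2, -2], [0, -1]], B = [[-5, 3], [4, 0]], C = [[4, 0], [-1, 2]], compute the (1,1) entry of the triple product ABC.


(ABC)_{11} = sum_m (AB)_{1m} C_{m1}. First compute row 1 of AB.
(AB)_{11} = -2*-5 + -2*4 = 2
(AB)_{12} = -2*3 + -2*0 = -6
Now contract with column 1 of C:
(AB)_{11} * C_{11} = 2 * 4 = 8
(AB)_{12} * C_{21} = -6 * -1 = 6
(ABC)_{11} = 8 + 6 = 14

14


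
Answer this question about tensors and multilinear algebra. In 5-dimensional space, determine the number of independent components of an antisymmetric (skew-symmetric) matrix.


An antisymmetric rank-2 tensor satisfies A_{ij} = -A_{ji}, so diagonal entries are zero.
The independent components are the upper-triangular entries: C(n, 2) = n(n-1)/2.
n = 5
C(5, 2) = 5 * 4 / 2 = 20 / 2 = 10

10


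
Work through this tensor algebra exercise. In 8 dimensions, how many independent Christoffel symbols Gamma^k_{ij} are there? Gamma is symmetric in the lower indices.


Christoffel symbols Gamma^k_{ij} are symmetric in i,j, so there are d * d(d+1)/2 independent symbols.
d = 8
d(d+1)/2 = 8 * 9 / 2 = 36
Total = 8 * 36 = 288

288


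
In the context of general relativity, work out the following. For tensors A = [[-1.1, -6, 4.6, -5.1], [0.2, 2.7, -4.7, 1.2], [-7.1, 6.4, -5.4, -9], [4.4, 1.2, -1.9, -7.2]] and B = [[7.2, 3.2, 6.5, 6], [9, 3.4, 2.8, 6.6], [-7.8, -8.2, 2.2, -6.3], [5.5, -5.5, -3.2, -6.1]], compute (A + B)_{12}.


Tensor addition is component-wise: (A + B)_{ij} = A_{ij} + B_{ij}.
A_{12} = -6
B_{12} = 3.2
(A + B)_{12} = -6 + 3.2 = -2.8

-2.8


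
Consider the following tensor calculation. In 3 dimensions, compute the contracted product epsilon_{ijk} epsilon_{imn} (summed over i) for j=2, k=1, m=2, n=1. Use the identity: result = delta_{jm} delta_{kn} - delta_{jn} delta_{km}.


Using the identity: epsilon_{ijk} epsilon_{imn} = delta_{jm} delta_{kn} - delta_{jn} delta_{km}.
delta_{22} = 1
delta_{11} = 1
delta_{21} = 0
delta_{12} = 0
Result = 1 * 1 - 0 * 0 = 1 - 0 = 1

1


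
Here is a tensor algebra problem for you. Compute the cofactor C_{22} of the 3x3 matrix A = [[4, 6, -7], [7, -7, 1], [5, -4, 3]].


To find cofactor C_{22}, delete row 2 and column 2.
The resulting 2x2 submatrix is: [[4, -7], [5, 3]]
Minor M_{22} = 4*3 - -7*5
  = 12 - -35 = 47
Sign = (-1)^(2+2) = (-1)^4 = 1
Cofactor C_{22} = 1 * 47 = 47

47


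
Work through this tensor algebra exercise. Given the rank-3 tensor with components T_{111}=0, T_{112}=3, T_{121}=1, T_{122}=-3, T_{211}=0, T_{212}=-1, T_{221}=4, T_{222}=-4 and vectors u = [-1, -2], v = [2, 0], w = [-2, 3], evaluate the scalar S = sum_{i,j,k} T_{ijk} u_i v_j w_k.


S = sum over i,j,k of T_{ijk} u_i v_j w_k. Expanding all 8 terms:
T_{111}*u_1*v_1*w_1 = 0*-1*2*-2 = 0  (running total: 0)
T_{112}*u_1*v_1*w_2 = 3*-1*2*3 = -18  (running total: -18)
T_{121}*u_1*v_2*w_1 = 1*-1*0*-2 = 0  (running total: -18)
T_{122}*u_1*v_2*w_2 = -3*-1*0*3 = 0  (running total: -18)
T_{211}*u_2*v_1*w_1 = 0*-2*2*-2 = 0  (running total: -18)
T_{212}*u_2*v_1*w_2 = -1*-2*2*3 = 12  (running total: -6)
T_{221}*u_2*v_2*w_1 = 4*-2*0*-2 = 0  (running total: -6)
T_{222}*u_2*v_2*w_2 = -4*-2*0*3 = 0  (running total: -6)
S = -6

-6


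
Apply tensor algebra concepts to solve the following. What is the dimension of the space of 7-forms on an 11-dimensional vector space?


The dimension of the space of p-forms on an n-dimensional space is C(n, p).
n = 11, p = 7
C(11, 7) = 11! / (7! * 4!) = 330

330


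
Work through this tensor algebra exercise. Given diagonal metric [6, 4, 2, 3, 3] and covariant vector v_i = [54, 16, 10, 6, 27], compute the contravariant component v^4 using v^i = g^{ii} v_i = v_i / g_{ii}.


To raise an index with a diagonal metric: v^i = v_i / g_{ii}.
For index 4: v_4 = 6, g_{44} = 3
v^4 = 6 / 3 = 2

2


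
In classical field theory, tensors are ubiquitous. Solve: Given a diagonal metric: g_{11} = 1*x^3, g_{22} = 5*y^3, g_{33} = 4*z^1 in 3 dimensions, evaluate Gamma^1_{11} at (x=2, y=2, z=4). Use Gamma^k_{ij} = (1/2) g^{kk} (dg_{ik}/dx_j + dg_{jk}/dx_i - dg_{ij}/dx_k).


For a diagonal metric, Gamma^k_{ij} = (1/2) g^{kk} (dg_{ik}/dx_j + dg_{jk}/dx_i - dg_{ij}/dx_k).
The metric is diagonal, so g_{ab} = 0 for a != b.
At the given point: g_{11} = 8, g_{22} = 40, g_{33} = 16
g^{11} = 1/8
dg_{11}/dx_1 = dg_{11}/dx_1 = 12
dg_{11}/dx_1 = dg_{11}/dx_1 = 12
dg_{11}/dx_1 = dg_{11}/dx_1 = 12
Numerator = 12 + 12 - 12 = 12
Gamma^1_{11} = 12 / (2 * 8) = 3/4

3/4


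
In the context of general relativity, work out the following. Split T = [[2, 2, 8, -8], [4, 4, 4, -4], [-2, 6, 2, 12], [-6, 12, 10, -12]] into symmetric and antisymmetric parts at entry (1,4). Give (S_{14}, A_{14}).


T_{14} = -8
T_{41} = -6
S_{14} = (-8 + -6)/2 = -14/2 = -7
A_{14} = (-8 - -6)/2 = -2/2 = -1
Check: S + A = -7 + -1 = -8 = T_{14}.

(-7, -1)


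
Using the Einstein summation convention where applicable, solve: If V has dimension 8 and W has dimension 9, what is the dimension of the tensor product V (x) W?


The dimension of a tensor product is the product of dimensions.
dim(V) = 8, dim(W) = 9
dim(V (x) W) = 8 * 9 = 72

72


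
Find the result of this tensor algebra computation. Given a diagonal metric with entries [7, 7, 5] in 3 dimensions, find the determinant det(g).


For a diagonal metric, the determinant is the product of diagonal entries.
Diagonal entries: 7, 7, 5
det(g) = 7 * 7 * 5 = 245

245


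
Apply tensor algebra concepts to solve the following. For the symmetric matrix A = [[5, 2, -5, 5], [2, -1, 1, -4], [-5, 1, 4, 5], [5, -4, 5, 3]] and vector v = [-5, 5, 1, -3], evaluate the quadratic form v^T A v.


First compute Av:
(Av)_1 = 5*-5 + 2*5 + -5*1 + 5*-3 = -35
(Av)_2 = 2*-5 + -1*5 + 1*1 + -4*-3 = -2
(Av)_3 = -5*-5 + 1*5 + 4*1 + 5*-3 = 19
(Av)_4 = 5*-5 + -4*5 + 5*1 + 3*-3 = -49
Av = [-35, -2, 19, -49]
Then v^T (Av) = -5*-35 + 5*-2 + 1*19 + -3*-49
= 175 + -10 + 19 + 147 = 331

331


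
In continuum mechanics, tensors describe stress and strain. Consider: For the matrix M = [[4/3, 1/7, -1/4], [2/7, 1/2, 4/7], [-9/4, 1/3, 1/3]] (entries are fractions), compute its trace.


The trace is the sum of diagonal entries.
Diagonal: M[1,1] = 4/3, M[2,2] = 1/2, M[3,3] = 1/3
Tr(M) = 4/3 + 1/2 + 1/3
Computing step by step:
After adding M[1,1]: 4/3
After adding M[2,2]: 11/6
After adding M[3,3]: 13/6
Tr(M) = 13/6

13/6


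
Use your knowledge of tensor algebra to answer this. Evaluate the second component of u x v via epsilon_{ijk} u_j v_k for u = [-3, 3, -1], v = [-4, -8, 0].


(u x v)_2 = sum_{j,k} epsilon_{2jk} u_j v_k. Only permutations of (1,2,3) contribute; the two non-zero terms are:
eps_{213} u_1 v_3 = -1 * -3 * 0 = 0
eps_{231} u_3 v_1 = 1 * -1 * -4 = 4
(u x v)_2 = 4

4


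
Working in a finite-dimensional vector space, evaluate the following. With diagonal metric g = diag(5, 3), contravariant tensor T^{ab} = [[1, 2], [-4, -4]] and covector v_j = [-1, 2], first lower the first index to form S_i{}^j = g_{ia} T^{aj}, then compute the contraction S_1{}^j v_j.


Step 1: lower the first index. For a diagonal metric, g_{ia} T^{aj} = g_{ii} T^{ij} (no sum on i).
g_{11} = 5
S_1{}^1 = 5 * T^{11} = 5 * 1 = 5
S_1{}^2 = 5 * T^{12} = 5 * 2 = 10
Step 2: contract S_1{}^j with v_j.
S_1{}^1 * v_1 = 5 * -1 = -5
S_1{}^2 * v_2 = 10 * 2 = 20
Result = -5 + 20 = 15

15


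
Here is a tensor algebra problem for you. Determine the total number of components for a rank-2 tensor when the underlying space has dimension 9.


The number of components of a rank-r tensor in d dimensions is d^r.
Here d = 9 and r = 2.
9^2 = 81

81


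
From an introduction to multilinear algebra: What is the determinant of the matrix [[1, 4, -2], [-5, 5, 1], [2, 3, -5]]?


Expanding along the first row, det(A) = a11*M_11 - a12*M_12 + a13*M_13, where M_1j is the (1,j) minor.
Minor M_11 = 5*-5 - 1*3 = -28
Minor M_12 = -5*-5 - 1*2 = 23
Minor M_13 = -5*3 - 5*2 = -25
det = 1*(-28) - 4*(23) + -2*(-25)
    = -28 - 92 + 50
    = -70

-70


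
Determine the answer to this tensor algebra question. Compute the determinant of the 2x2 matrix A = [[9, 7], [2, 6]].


For a 2x2 matrix [[a, b], [c, d]], det = a*d - b*c.
a = 9, b = 7, c = 2, d = 6
a*d = 9 * 6 = 54
b*c = 7 * 2 = 14
det = 54 - 14 = 40

40


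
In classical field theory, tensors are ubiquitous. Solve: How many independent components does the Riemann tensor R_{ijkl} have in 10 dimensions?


The Riemann tensor in d dimensions has d^2(d^2 - 1)/12 independent components.
d = 10, so d^2 = 100
d^2 - 1 = 99
d^2(d^2 - 1) = 100 * 99 = 9900
Divide by 12: 9900 / 12 = 825

825


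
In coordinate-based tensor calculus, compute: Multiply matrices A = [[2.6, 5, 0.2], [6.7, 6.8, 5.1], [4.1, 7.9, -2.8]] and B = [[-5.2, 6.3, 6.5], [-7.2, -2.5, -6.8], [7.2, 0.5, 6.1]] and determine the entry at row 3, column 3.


(AB)_{ij} = sum_k A_{ik} B_{kj}.
For i=3, j=3:
A_{31} * B_{13} = 4.1 * 6.5 = 26.65
A_{32} * B_{23} = 7.9 * -6.8 = -53.72
A_{33} * B_{33} = -2.8 * 6.1 = -17.08
Sum = 26.65 + -53.72 + -17.08 = -44.15

-44.15


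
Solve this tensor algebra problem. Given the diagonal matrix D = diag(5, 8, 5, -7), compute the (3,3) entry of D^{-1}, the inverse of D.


For a diagonal matrix, the inverse has entries (D^{-1})_{ii} = 1/d_{ii}.
The diagonal entries are: d_{11} = 5, d_{22} = 8, d_{33} = 5, d_{44} = -7
We need (D^{-1})_{33} = 1/d_{33} = 1/5 = 1/5

1/5


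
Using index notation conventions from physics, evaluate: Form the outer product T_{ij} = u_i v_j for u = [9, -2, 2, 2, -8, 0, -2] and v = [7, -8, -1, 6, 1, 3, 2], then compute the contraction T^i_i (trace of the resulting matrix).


The outer product gives T_{ij} = u_i v_j.
The trace (contraction) is Tr(T) = sum_i T_{ii} = sum_i u_i v_i.
Diagonal entries:
T_{11} = u_1 * v_1 = 9 * 7 = 63
T_{22} = u_2 * v_2 = -2 * -8 = 16
T_{33} = u_3 * v_3 = 2 * -1 = -2
T_{44} = u_4 * v_4 = 2 * 6 = 12
T_{55} = u_5 * v_5 = -8 * 1 = -8
T_{66} = u_6 * v_6 = 0 * 3 = 0
T_{77} = u_7 * v_7 = -2 * 2 = -4
Tr(T) = 63 + 16 + -2 + 12 + -8 + 0 + -4 = 77

77


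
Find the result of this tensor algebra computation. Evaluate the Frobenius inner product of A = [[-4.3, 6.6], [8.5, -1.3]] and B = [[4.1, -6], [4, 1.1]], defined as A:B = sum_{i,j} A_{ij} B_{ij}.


A:B = sum over all i,j of A_{ij} * B_{ij}.
Row 1: -4.3*4.1=-17.63, 6.6*-6=-39.6 => row sum = -57.23
Row 2: 8.5*4=34, -1.3*1.1=-1.43 => row sum = 32.57
Total = -57.23 + 32.57 = -24.66

-24.66


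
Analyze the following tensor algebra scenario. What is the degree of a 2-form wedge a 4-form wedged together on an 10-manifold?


The degree of a wedge product is the sum of the degrees of the individual forms.
Degrees: 2, 4
Total degree = 2 + 4 = 6

6


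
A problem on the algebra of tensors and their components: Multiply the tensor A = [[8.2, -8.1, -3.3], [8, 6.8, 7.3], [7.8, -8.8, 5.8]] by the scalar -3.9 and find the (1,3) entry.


Scalar multiplication: (cA)_{ij} = c * A_{ij}.
c = -3.9
A_{13} = -3.3
(cA)_{13} = -3.9 * -3.3 = 12.87

12.87


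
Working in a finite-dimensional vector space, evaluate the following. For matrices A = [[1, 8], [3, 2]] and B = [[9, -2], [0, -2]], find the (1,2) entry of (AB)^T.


(AB)^T_{ij} = (AB)_{ji} = sum_k A_{jk} B_{ki}.
For i=1, j=2 we need (AB)_{21}:
A_{21} * B_{11} = 3 * 9 = 27
A_{22} * B_{21} = 2 * 0 = 0
Sum = 27 + 0 = 27

27


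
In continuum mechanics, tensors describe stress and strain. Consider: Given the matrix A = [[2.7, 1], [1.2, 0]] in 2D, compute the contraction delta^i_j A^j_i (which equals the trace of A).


The contraction (trace) of a rank-2 tensor is the sum of its diagonal elements.
Diagonal entries: A[1,1] = 2.7, A[2,2] = 0
Tr(A) = 2.7 + 0 = 2.7

2.7


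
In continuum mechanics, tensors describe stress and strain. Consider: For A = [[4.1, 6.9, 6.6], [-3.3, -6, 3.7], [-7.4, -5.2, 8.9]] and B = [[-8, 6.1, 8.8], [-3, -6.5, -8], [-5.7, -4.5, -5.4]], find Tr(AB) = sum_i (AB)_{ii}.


Tr(AB) = sum_i (AB)_{ii} where (AB)_{ii} = sum_k A_{ik} B_{ki}.
(AB)_{11} = 4.1*-8 + 6.9*-3 + 6.6*-5.7 = -91.12
(AB)_{22} = -3.3*6.1 + -6*-6.5 + 3.7*-4.5 = 2.22
(AB)_{33} = -7.4*8.8 + -5.2*-8 + 8.9*-5.4 = -71.58
Tr(AB) = -91.12 + 2.22 + -71.58 = -160.48

-160.48


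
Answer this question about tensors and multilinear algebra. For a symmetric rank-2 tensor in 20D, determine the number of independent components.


A symmetric rank-2 tensor in d dimensions has d(d+1)/2 independent components.
d = 20
d(d+1)/2 = 20 * 21 / 2 = 420 / 2 = 210

210


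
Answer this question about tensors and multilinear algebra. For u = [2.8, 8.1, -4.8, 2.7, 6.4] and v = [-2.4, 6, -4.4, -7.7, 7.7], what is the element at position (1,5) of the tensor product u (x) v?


The outer product entry T_{ij} = u_i * v_j.
We need i=1, j=5.
u_1 = 2.8, v_5 = 7.7
T_{1,5} = 2.8 * 7.7 = 21.56

21.56


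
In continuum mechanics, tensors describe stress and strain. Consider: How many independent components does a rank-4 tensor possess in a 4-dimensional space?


The number of components of a rank-r tensor in d dimensions is d^r.
Here d = 4 and r = 4.
4^4 = 256

256


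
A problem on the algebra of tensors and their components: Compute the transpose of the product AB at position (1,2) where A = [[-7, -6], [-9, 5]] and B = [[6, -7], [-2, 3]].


(AB)^T_{ij} = (AB)_{ji} = sum_k A_{jk} B_{ki}.
For i=1, j=2 we need (AB)_{21}:
A_{21} * B_{11} = -9 * 6 = -54
A_{22} * B_{21} = 5 * -2 = -10
Sum = -54 + -10 = -64

-64


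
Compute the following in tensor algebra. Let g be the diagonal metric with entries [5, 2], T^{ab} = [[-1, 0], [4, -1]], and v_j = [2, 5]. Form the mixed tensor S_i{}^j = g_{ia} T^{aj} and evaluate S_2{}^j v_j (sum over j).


Step 1: lower the first index. For a diagonal metric, g_{ia} T^{aj} = g_{ii} T^{ij} (no sum on i).
g_{22} = 2
S_2{}^1 = 2 * T^{21} = 2 * 4 = 8
S_2{}^2 = 2 * T^{22} = 2 * -1 = -2
Step 2: contract S_2{}^j with v_j.
S_2{}^1 * v_1 = 8 * 2 = 16
S_2{}^2 * v_2 = -2 * 5 = -10
Result = 16 + -10 = 6

6


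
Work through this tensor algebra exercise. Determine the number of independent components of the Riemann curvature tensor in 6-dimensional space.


The Riemann tensor in d dimensions has d^2(d^2 - 1)/12 independent components.
d = 6, so d^2 = 36
d^2 - 1 = 35
d^2(d^2 - 1) = 36 * 35 = 1260
Divide by 12: 1260 / 12 = 105

105


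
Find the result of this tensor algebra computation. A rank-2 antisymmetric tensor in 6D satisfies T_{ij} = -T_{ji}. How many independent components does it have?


An antisymmetric rank-2 tensor satisfies A_{ij} = -A_{ji}, so diagonal entries are zero.
The independent components are the upper-triangular entries: C(n, 2) = n(n-1)/2.
n = 6
C(6, 2) = 6 * 5 / 2 = 30 / 2 = 15

15


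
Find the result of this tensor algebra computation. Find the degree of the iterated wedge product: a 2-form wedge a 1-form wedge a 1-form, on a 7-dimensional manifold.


The degree of a wedge product is the sum of the degrees of the individual forms.
Degrees: 2, 1, 1
Total degree = 2 + 1 + 1 = 4

4


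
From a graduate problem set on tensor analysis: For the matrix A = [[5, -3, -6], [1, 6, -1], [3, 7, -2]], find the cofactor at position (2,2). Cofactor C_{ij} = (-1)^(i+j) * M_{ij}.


To find cofactor C_{22}, delete row 2 and column 2.
The resulting 2x2 submatrix is: [[5, -6], [3, -2]]
Minor M_{22} = 5*-2 - -6*3
  = -10 - -18 = 8
Sign = (-1)^(2+2) = (-1)^4 = 1
Cofactor C_{22} = 1 * 8 = 8

8


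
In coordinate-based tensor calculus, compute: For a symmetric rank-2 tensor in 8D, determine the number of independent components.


A symmetric rank-2 tensor in d dimensions has d(d+1)/2 independent components.
d = 8
d(d+1)/2 = 8 * 9 / 2 = 72 / 2 = 36

36


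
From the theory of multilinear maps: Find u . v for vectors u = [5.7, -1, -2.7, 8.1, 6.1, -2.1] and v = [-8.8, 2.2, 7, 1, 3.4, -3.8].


The inner product u . v = sum of u_i * v_i.
Term-by-term: 5.7 * -8.8, -1 * 2.2, -2.7 * 7, 8.1 * 1, 6.1 * 3.4, -2.1 * -3.8
Products: -50.16, -2.2, -18.9, 8.1, 20.74, 7.98
Sum = -50.16 + -2.2 + -18.9 + 8.1 + 20.74 + 7.98 = -34.44

-34.44


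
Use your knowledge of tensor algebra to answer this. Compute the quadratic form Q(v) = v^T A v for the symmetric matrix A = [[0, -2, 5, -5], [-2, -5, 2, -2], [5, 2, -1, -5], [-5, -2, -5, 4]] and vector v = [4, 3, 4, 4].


First compute Av:
(Av)_1 = 0*4 + -2*3 + 5*4 + -5*4 = -6
(Av)_2 = -2*4 + -5*3 + 2*4 + -2*4 = -23
(Av)_3 = 5*4 + 2*3 + -1*4 + -5*4 = 2
(Av)_4 = -5*4 + -2*3 + -5*4 + 4*4 = -30
Av = [-6, -23, 2, -30]
Then v^T (Av) = 4*-6 + 3*-23 + 4*2 + 4*-30
= -24 + -69 + 8 + -120 = -205

-205


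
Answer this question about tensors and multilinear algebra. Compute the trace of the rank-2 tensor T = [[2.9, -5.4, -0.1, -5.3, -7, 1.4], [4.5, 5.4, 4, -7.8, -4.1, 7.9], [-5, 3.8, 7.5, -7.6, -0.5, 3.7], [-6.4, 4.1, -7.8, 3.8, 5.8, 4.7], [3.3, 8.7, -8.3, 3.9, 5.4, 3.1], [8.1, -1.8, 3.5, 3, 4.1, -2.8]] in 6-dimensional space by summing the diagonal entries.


The contraction (trace) of a rank-2 tensor is the sum of its diagonal elements.
Diagonal entries: A[1,1] = 2.9, A[2,2] = 5.4, A[3,3] = 7.5, A[4,4] = 3.8, A[5,5] = 5.4, A[6,6] = -2.8
Tr(A) = 2.9 + 5.4 + 7.5 + 3.8 + 5.4 + -2.8 = 22.2

22.2


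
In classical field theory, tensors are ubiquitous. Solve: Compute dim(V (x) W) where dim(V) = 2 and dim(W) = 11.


The dimension of a tensor product is the product of dimensions.
dim(V) = 2, dim(W) = 11
dim(V (x) W) = 2 * 11 = 22

22


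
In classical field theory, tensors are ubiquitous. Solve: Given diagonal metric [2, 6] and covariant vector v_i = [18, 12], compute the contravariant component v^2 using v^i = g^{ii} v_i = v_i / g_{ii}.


To raise an index with a diagonal metric: v^i = v_i / g_{ii}.
For index 2: v_2 = 12, g_{22} = 6
v^2 = 12 / 6 = 2

2


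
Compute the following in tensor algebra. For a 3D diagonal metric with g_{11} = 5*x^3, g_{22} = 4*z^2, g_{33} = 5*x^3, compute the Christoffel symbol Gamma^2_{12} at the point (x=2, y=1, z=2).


For a diagonal metric, Gamma^k_{ij} = (1/2) g^{kk} (dg_{ik}/dx_j + dg_{jk}/dx_i - dg_{ij}/dx_k).
The metric is diagonal, so g_{ab} = 0 for a != b.
At the given point: g_{11} = 40, g_{22} = 16, g_{33} = 40
g^{22} = 1/16
dg_{12}/dx_2 = 0 (off-diagonal)
dg_{22}/dx_1 = dg_{22}/dx_1 = 0
dg_{12}/dx_2 = 0 (off-diagonal)
Numerator = 0 + 0 - 0 = 0
Gamma^2_{12} = 0 / (2 * 16) = 0

0


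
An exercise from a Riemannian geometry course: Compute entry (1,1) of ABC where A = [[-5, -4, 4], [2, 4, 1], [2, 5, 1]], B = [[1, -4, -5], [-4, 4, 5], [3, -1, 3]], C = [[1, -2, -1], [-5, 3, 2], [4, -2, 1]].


(ABC)_{11} = sum_m (AB)_{1m} C_{m1}. First compute row 1 of AB.
(AB)_{11} = -5*1 + -4*-4 + 4*3 = 23
(AB)_{12} = -5*-4 + -4*4 + 4*-1 = 0
(AB)_{13} = -5*-5 + -4*5 + 4*3 = 17
Now contract with column 1 of C:
(AB)_{11} * C_{11} = 23 * 1 = 23
(AB)_{12} * C_{21} = 0 * -5 = 0
(AB)_{13} * C_{31} = 17 * 4 = 68
(ABC)_{11} = 23 + 0 + 68 = 91

91


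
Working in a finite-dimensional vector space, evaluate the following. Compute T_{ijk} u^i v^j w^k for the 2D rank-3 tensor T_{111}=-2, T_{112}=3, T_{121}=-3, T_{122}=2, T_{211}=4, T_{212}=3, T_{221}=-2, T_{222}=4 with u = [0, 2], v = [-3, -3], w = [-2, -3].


S = sum over i,j,k of T_{ijk} u_i v_j w_k. Expanding all 8 terms:
T_{111}*u_1*v_1*w_1 = -2*0*-3*-2 = 0  (running total: 0)
T_{112}*u_1*v_1*w_2 = 3*0*-3*-3 = 0  (running total: 0)
T_{121}*u_1*v_2*w_1 = -3*0*-3*-2 = 0  (running total: 0)
T_{122}*u_1*v_2*w_2 = 2*0*-3*-3 = 0  (running total: 0)
T_{211}*u_2*v_1*w_1 = 4*2*-3*-2 = 48  (running total: 48)
T_{212}*u_2*v_1*w_2 = 3*2*-3*-3 = 54  (running total: 102)
T_{221}*u_2*v_2*w_1 = -2*2*-3*-2 = -24  (running total: 78)
T_{222}*u_2*v_2*w_2 = 4*2*-3*-3 = 72  (running total: 150)
S = 150

150


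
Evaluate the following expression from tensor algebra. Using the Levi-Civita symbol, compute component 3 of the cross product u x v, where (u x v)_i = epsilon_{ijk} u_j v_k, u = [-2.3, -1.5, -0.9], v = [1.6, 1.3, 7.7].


(u x v)_3 = sum_{j,k} epsilon_{3jk} u_j v_k. Only permutations of (1,2,3) contribute; the two non-zero terms are:
eps_{312} u_1 v_2 = 1 * -2.3 * 1.3 = -2.99
eps_{321} u_2 v_1 = -1 * -1.5 * 1.6 = 2.4
(u x v)_3 = -0.59

-0.59


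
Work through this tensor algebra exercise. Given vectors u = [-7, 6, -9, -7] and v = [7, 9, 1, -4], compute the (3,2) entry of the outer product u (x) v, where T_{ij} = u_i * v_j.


The outer product entry T_{ij} = u_i * v_j.
We need i=3, j=2.
u_3 = -9, v_2 = 9
T_{3,2} = -9 * 9 = -81

-81


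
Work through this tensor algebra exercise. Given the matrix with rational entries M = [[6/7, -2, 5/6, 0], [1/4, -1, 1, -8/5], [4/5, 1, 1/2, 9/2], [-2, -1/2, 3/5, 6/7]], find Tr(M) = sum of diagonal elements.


The trace is the sum of diagonal entries.
Diagonal: M[1,1] = 6/7, M[2,2] = -1, M[3,3] = 1/2, M[4,4] = 6/7
Tr(M) = 6/7 + -1 + 1/2 + 6/7
Computing step by step:
After adding M[1,1]: 6/7
After adding M[2,2]: -1/7
After adding M[3,3]: 5/14
After adding M[4,4]: 17/14
Tr(M) = 17/14

17/14


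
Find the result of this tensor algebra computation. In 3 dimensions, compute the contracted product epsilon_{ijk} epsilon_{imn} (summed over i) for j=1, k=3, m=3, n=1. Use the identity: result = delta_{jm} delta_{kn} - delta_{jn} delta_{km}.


Using the identity: epsilon_{ijk} epsilon_{imn} = delta_{jm} delta_{kn} - delta_{jn} delta_{km}.
delta_{13} = 0
delta_{31} = 0
delta_{11} = 1
delta_{33} = 1
Result = 0 * 0 - 1 * 1 = 0 - 1 = -1

-1


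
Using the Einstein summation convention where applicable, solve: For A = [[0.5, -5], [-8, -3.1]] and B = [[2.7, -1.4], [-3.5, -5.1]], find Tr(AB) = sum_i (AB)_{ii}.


Tr(AB) = sum_i (AB)_{ii} where (AB)_{ii} = sum_k A_{ik} B_{ki}.
(AB)_{11} = 0.5*2.7 + -5*-3.5 = 18.85
(AB)_{22} = -8*-1.4 + -3.1*-5.1 = 27.01
Tr(AB) = 18.85 + 27.01 = 45.86

45.86


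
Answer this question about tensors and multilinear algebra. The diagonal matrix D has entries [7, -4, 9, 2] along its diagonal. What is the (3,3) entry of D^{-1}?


For a diagonal matrix, the inverse has entries (D^{-1})_{ii} = 1/d_{ii}.
The diagonal entries are: d_{11} = 7, d_{22} = -4, d_{33} = 9, d_{44} = 2
We need (D^{-1})_{33} = 1/d_{33} = 1/9 = 1/9

1/9


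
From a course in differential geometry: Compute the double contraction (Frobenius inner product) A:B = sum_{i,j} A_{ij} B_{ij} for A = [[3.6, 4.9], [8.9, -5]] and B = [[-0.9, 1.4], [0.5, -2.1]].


A:B = sum over all i,j of A_{ij} * B_{ij}.
Row 1: 3.6*-0.9=-3.24, 4.9*1.4=6.86 => row sum = 3.62
Row 2: 8.9*0.5=4.45, -5*-2.1=10.5 => row sum = 14.95
Total = 3.62 + 14.95 = 18.57

18.57


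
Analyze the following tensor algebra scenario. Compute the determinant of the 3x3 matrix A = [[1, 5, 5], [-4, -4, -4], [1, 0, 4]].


Expanding along the first row, det(A) = a11*M_11 - a12*M_12 + a13*M_13, where M_1j is the (1,j) minor.
Minor M_11 = -4*4 - -4*0 = -16
Minor M_12 = -4*4 - -4*1 = -12
Minor M_13 = -4*0 - -4*1 = 4
det = 1*(-16) - 5*(-12) + 5*(4)
    = -16 - -60 + 20
    = 64

64


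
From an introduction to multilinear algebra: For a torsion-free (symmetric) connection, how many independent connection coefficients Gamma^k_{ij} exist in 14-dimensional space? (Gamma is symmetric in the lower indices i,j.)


Christoffel symbols Gamma^k_{ij} are symmetric in i,j, so there are d * d(d+1)/2 independent symbols.
d = 14
d(d+1)/2 = 14 * 15 / 2 = 105
Total = 14 * 105 = 1470

1470


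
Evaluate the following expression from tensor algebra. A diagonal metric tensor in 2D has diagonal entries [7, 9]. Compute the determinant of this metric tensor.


For a diagonal metric, the determinant is the product of diagonal entries.
Diagonal entries: 7, 9
det(g) = 7 * 9 = 63

63


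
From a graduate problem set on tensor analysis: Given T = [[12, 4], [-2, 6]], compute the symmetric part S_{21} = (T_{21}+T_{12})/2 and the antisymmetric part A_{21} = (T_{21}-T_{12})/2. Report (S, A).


T_{21} = -2
T_{12} = 4
S_{21} = (-2 + 4)/2 = 2/2 = 1
A_{21} = (-2 - 4)/2 = -6/2 = -3
Check: S + A = 1 + -3 = -2 = T_{21}.

(1, -3)


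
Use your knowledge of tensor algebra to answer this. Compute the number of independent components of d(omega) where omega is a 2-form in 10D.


The exterior derivative of a p-form is a (p+1)-form.
Its number of independent components is C(n, p+1).
n = 10, p+1 = 3
C(10, 3) = 120

120


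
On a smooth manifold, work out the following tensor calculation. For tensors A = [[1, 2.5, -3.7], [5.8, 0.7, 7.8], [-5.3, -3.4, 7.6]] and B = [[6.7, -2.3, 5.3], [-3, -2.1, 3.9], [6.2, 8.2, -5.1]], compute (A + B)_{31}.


Tensor addition is component-wise: (A + B)_{ij} = A_{ij} + B_{ij}.
A_{31} = -5.3
B_{31} = 6.2
(A + B)_{31} = -5.3 + 6.2 = 0.9

0.9


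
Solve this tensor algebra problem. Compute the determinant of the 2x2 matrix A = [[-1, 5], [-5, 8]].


For a 2x2 matrix [[a, b], [c, d]], det = a*d - b*c.
a = -1, b = 5, c = -5, d = 8
a*d = -1 * 8 = -8
b*c = 5 * -5 = -25
det = -8 - -25 = 17

17


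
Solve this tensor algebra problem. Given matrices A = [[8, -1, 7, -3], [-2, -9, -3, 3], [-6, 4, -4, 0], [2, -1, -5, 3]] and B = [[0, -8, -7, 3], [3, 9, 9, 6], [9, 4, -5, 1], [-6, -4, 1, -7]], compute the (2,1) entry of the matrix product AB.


(AB)_{ij} = sum_k A_{ik} B_{kj}.
For i=2, j=1:
A_{21} * B_{11} = -2 * 0 = 0
A_{22} * B_{21} = -9 * 3 = -27
A_{23} * B_{31} = -3 * 9 = -27
A_{24} * B_{41} = 3 * -6 = -18
Sum = 0 + -27 + -27 + -18 = -72

-72


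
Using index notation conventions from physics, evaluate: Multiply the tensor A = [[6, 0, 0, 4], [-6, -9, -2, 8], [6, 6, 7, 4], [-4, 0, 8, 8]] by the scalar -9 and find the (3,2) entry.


Scalar multiplication: (cA)_{ij} = c * A_{ij}.
c = -9
A_{32} = 6
(cA)_{32} = -9 * 6 = -54

-54


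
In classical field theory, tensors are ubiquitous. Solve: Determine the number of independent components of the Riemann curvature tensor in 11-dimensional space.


The Riemann tensor in d dimensions has d^2(d^2 - 1)/12 independent components.
d = 11, so d^2 = 121
d^2 - 1 = 120
d^2(d^2 - 1) = 121 * 120 = 14520
Divide by 12: 14520 / 12 = 1210

1210


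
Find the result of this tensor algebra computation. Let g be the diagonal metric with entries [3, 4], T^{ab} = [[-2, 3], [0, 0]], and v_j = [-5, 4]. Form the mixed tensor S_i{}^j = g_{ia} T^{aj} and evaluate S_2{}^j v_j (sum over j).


Step 1: lower the first index. For a diagonal metric, g_{ia} T^{aj} = g_{ii} T^{ij} (no sum on i).
g_{22} = 4
S_2{}^1 = 4 * T^{21} = 4 * 0 = 0
S_2{}^2 = 4 * T^{22} = 4 * 0 = 0
Step 2: contract S_2{}^j with v_j.
S_2{}^1 * v_1 = 0 * -5 = 0
S_2{}^2 * v_2 = 0 * 4 = 0
Result = 0 + 0 = 0

0


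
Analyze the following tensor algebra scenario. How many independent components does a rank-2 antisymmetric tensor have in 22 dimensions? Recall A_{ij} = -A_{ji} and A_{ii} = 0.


An antisymmetric rank-2 tensor satisfies A_{ij} = -A_{ji}, so diagonal entries are zero.
The independent components are the upper-triangular entries: C(n, 2) = n(n-1)/2.
n = 22
C(22, 2) = 22 * 21 / 2 = 462 / 2 = 231

231


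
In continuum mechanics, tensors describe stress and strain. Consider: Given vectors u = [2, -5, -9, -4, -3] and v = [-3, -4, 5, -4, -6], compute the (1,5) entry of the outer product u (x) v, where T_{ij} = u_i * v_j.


The outer product entry T_{ij} = u_i * v_j.
We need i=1, j=5.
u_1 = 2, v_5 = -6
T_{1,5} = 2 * -6 = -12

-12


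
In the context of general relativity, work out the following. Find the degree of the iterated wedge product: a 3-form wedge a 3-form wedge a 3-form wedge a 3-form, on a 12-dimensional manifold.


The degree of a wedge product is the sum of the degrees of the individual forms.
Degrees: 3, 3, 3, 3
Total degree = 3 + 3 + 3 + 3 = 12

12


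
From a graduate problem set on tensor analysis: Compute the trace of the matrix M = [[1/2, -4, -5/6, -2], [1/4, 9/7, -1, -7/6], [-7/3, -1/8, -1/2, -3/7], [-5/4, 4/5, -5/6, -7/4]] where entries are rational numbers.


The trace is the sum of diagonal entries.
Diagonal: M[1,1] = 1/2, M[2,2] = 9/7, M[3,3] = -1/2, M[4,4] = -7/4
Tr(M) = 1/2 + 9/7 + -1/2 + -7/4
Computing step by step:
After adding M[1,1]: 1/2
After adding M[2,2]: 25/14
After adding M[3,3]: 9/7
After adding M[4,4]: -13/28
Tr(M) = -13/28

-13/28


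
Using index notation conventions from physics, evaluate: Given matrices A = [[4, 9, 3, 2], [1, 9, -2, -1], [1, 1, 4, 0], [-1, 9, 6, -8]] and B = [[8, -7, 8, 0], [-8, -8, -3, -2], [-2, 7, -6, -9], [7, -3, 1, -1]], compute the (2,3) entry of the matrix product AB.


(AB)_{ij} = sum_k A_{ik} B_{kj}.
For i=2, j=3:
A_{21} * B_{13} = 1 * 8 = 8
A_{22} * B_{23} = 9 * -3 = -27
A_{23} * B_{33} = -2 * -6 = 12
A_{24} * B_{43} = -1 * 1 = -1
Sum = 8 + -27 + 12 + -1 = -8

-8


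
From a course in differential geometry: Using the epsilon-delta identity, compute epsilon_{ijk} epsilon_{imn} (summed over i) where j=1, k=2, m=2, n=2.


Using the identity: epsilon_{ijk} epsilon_{imn} = delta_{jm} delta_{kn} - delta_{jn} delta_{km}.
delta_{12} = 0
delta_{22} = 1
delta_{12} = 0
delta_{22} = 1
Result = 0 * 1 - 0 * 1 = 0 - 0 = 0

0


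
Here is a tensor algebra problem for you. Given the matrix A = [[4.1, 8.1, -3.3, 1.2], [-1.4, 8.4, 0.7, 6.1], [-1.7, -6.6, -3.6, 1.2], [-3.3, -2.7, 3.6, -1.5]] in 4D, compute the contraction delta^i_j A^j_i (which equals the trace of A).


The contraction (trace) of a rank-2 tensor is the sum of its diagonal elements.
Diagonal entries: A[1,1] = 4.1, A[2,2] = 8.4, A[3,3] = -3.6, A[4,4] = -1.5
Tr(A) = 4.1 + 8.4 + -3.6 + -1.5 = 7.4

7.4


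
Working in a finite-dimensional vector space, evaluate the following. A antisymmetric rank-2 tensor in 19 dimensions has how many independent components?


A antisymmetric rank-2 tensor in d dimensions has d(d-1)/2 independent components.
d = 19
d(d-1)/2 = 19 * 18 / 2 = 342 / 2 = 171

171


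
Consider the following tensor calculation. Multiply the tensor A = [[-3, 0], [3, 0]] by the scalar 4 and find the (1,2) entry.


Scalar multiplication: (cA)_{ij} = c * A_{ij}.
c = 4
A_{12} = 0
(cA)_{12} = 4 * 0 = 0

0


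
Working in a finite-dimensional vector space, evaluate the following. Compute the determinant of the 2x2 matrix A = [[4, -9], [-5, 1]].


For a 2x2 matrix [[a, b], [c, d]], det = a*d - b*c.
a = 4, b = -9, c = -5, d = 1
a*d = 4 * 1 = 4
b*c = -9 * -5 = 45
det = 4 - 45 = -41

-41
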